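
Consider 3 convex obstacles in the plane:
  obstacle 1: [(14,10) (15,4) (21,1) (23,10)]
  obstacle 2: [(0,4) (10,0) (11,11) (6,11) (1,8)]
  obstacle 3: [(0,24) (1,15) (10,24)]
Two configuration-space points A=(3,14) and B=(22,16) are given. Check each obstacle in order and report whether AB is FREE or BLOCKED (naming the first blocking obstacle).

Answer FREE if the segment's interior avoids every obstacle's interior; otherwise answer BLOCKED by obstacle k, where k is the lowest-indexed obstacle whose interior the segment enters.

Obstacle 1 [(14,10) (15,4) (21,1) (23,10)]:
  edge (14,10)–(15,4): clear
  edge (15,4)–(21,1): clear
  edge (21,1)–(23,10): clear
  edge (23,10)–(14,10): clear
  midpoint (25/2,15) outside
  → clear
Obstacle 2 [(0,4) (10,0) (11,11) (6,11) (1,8)]:
  edge (0,4)–(10,0): clear
  edge (10,0)–(11,11): clear
  edge (11,11)–(6,11): clear
  edge (6,11)–(1,8): clear
  edge (1,8)–(0,4): clear
  midpoint (25/2,15) outside
  → clear
Obstacle 3 [(0,24) (1,15) (10,24)]:
  edge (0,24)–(1,15): clear
  edge (1,15)–(10,24): clear
  edge (10,24)–(0,24): clear
  midpoint (25/2,15) outside
  → clear

FREE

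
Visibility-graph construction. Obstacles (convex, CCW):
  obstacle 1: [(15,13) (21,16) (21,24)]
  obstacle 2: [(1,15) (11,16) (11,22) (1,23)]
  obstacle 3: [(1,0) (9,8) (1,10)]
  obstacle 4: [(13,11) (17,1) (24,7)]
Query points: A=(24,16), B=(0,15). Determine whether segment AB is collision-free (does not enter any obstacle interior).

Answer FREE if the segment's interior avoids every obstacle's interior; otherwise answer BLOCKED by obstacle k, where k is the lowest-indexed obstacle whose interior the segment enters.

Obstacle 1 [(15,13) (21,16) (21,24)]:
  edge (15,13)–(21,16): crosses AB
  edge (21,16)–(21,24): clear
  edge (21,24)–(15,13): crosses AB
  → BLOCKED
Obstacle 2 [(1,15) (11,16) (11,22) (1,23)]:
  edge (1,15)–(11,16): crosses AB
  edge (11,16)–(11,22): clear
  edge (11,22)–(1,23): clear
  edge (1,23)–(1,15): crosses AB
  → BLOCKED
Obstacle 3 [(1,0) (9,8) (1,10)]:
  edge (1,0)–(9,8): clear
  edge (9,8)–(1,10): clear
  edge (1,10)–(1,0): clear
  midpoint (12,31/2) outside
  → clear
Obstacle 4 [(13,11) (17,1) (24,7)]:
  edge (13,11)–(17,1): clear
  edge (17,1)–(24,7): clear
  edge (24,7)–(13,11): clear
  midpoint (12,31/2) outside
  → clear

BLOCKED by obstacle 1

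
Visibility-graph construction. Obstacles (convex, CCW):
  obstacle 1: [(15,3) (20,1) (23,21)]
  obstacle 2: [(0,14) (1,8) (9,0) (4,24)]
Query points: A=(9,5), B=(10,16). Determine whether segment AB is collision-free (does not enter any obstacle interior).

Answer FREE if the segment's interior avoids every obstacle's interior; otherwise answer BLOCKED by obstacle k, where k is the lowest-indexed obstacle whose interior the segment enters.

Obstacle 1 [(15,3) (20,1) (23,21)]:
  edge (15,3)–(20,1): clear
  edge (20,1)–(23,21): clear
  edge (23,21)–(15,3): clear
  midpoint (19/2,21/2) outside
  → clear
Obstacle 2 [(0,14) (1,8) (9,0) (4,24)]:
  edge (0,14)–(1,8): clear
  edge (1,8)–(9,0): clear
  edge (9,0)–(4,24): clear
  edge (4,24)–(0,14): clear
  midpoint (19/2,21/2) outside
  → clear

FREE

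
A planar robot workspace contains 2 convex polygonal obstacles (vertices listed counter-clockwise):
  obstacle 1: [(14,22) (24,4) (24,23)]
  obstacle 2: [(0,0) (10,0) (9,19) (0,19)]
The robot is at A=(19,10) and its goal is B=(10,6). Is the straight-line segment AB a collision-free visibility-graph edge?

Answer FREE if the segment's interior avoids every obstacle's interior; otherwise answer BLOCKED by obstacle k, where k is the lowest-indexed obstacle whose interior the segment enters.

Obstacle 1 [(14,22) (24,4) (24,23)]:
  edge (14,22)–(24,4): clear
  edge (24,4)–(24,23): clear
  edge (24,23)–(14,22): clear
  midpoint (29/2,8) outside
  → clear
Obstacle 2 [(0,0) (10,0) (9,19) (0,19)]:
  edge (0,0)–(10,0): clear
  edge (10,0)–(9,19): clear
  edge (9,19)–(0,19): clear
  edge (0,19)–(0,0): clear
  midpoint (29/2,8) outside
  → clear

FREE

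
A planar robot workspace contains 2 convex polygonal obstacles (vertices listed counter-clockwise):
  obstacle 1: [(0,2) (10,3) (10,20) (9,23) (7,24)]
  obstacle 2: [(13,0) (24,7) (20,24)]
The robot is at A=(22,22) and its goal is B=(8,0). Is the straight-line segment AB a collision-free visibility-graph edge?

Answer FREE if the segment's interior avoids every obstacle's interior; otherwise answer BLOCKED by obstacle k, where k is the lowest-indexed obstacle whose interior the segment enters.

BLOCKED by obstacle 1

Obstacle 1 [(0,2) (10,3) (10,20) (9,23) (7,24)]:
  edge (0,2)–(10,3): crosses AB
  edge (10,3)–(10,20): crosses AB
  edge (10,20)–(9,23): clear
  edge (9,23)–(7,24): clear
  edge (7,24)–(0,2): clear
  → BLOCKED
Obstacle 2 [(13,0) (24,7) (20,24)]:
  edge (13,0)–(24,7): clear
  edge (24,7)–(20,24): crosses AB
  edge (20,24)–(13,0): crosses AB
  → BLOCKED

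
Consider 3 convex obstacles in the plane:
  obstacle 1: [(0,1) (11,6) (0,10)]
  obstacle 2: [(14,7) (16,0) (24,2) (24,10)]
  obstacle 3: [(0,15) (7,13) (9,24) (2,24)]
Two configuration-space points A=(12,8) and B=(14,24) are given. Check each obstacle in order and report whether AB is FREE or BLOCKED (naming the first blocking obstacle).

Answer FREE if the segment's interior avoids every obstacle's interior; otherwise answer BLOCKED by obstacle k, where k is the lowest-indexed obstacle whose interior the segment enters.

Obstacle 1 [(0,1) (11,6) (0,10)]:
  edge (0,1)–(11,6): clear
  edge (11,6)–(0,10): clear
  edge (0,10)–(0,1): clear
  midpoint (13,16) outside
  → clear
Obstacle 2 [(14,7) (16,0) (24,2) (24,10)]:
  edge (14,7)–(16,0): clear
  edge (16,0)–(24,2): clear
  edge (24,2)–(24,10): clear
  edge (24,10)–(14,7): clear
  midpoint (13,16) outside
  → clear
Obstacle 3 [(0,15) (7,13) (9,24) (2,24)]:
  edge (0,15)–(7,13): clear
  edge (7,13)–(9,24): clear
  edge (9,24)–(2,24): clear
  edge (2,24)–(0,15): clear
  midpoint (13,16) outside
  → clear

FREE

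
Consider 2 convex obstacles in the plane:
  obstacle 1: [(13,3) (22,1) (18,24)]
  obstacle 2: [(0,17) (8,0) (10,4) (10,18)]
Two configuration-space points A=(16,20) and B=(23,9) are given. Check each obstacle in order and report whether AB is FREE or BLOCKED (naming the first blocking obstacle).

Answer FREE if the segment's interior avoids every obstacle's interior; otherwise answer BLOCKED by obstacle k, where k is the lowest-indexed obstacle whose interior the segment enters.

BLOCKED by obstacle 1

Obstacle 1 [(13,3) (22,1) (18,24)]:
  edge (13,3)–(22,1): clear
  edge (22,1)–(18,24): crosses AB
  edge (18,24)–(13,3): crosses AB
  → BLOCKED
Obstacle 2 [(0,17) (8,0) (10,4) (10,18)]:
  edge (0,17)–(8,0): clear
  edge (8,0)–(10,4): clear
  edge (10,4)–(10,18): clear
  edge (10,18)–(0,17): clear
  midpoint (39/2,29/2) outside
  → clear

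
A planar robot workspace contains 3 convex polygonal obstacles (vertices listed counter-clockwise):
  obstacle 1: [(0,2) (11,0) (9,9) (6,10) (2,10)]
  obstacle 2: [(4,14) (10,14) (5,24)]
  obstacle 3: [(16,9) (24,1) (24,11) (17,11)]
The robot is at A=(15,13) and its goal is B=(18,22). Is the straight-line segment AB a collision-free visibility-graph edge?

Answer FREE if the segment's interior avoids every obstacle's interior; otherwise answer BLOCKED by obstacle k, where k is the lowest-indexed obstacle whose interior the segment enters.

Obstacle 1 [(0,2) (11,0) (9,9) (6,10) (2,10)]:
  edge (0,2)–(11,0): clear
  edge (11,0)–(9,9): clear
  edge (9,9)–(6,10): clear
  edge (6,10)–(2,10): clear
  edge (2,10)–(0,2): clear
  midpoint (33/2,35/2) outside
  → clear
Obstacle 2 [(4,14) (10,14) (5,24)]:
  edge (4,14)–(10,14): clear
  edge (10,14)–(5,24): clear
  edge (5,24)–(4,14): clear
  midpoint (33/2,35/2) outside
  → clear
Obstacle 3 [(16,9) (24,1) (24,11) (17,11)]:
  edge (16,9)–(24,1): clear
  edge (24,1)–(24,11): clear
  edge (24,11)–(17,11): clear
  edge (17,11)–(16,9): clear
  midpoint (33/2,35/2) outside
  → clear

FREE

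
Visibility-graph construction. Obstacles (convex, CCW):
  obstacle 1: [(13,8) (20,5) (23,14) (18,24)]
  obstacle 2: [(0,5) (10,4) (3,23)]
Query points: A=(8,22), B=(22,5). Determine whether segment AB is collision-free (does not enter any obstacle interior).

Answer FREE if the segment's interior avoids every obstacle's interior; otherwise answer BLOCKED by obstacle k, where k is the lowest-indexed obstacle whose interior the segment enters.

Obstacle 1 [(13,8) (20,5) (23,14) (18,24)]:
  edge (13,8)–(20,5): clear
  edge (20,5)–(23,14): crosses AB
  edge (23,14)–(18,24): clear
  edge (18,24)–(13,8): crosses AB
  → BLOCKED
Obstacle 2 [(0,5) (10,4) (3,23)]:
  edge (0,5)–(10,4): clear
  edge (10,4)–(3,23): clear
  edge (3,23)–(0,5): clear
  midpoint (15,27/2) outside
  → clear

BLOCKED by obstacle 1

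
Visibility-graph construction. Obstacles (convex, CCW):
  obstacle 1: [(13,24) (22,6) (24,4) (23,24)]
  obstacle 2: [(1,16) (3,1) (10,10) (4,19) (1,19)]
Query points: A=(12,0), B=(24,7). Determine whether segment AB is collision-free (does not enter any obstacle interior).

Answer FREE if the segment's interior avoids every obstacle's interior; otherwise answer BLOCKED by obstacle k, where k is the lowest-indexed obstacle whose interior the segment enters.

Obstacle 1 [(13,24) (22,6) (24,4) (23,24)]:
  edge (13,24)–(22,6): clear
  edge (22,6)–(24,4): crosses AB
  edge (24,4)–(23,24): crosses AB
  edge (23,24)–(13,24): clear
  → BLOCKED
Obstacle 2 [(1,16) (3,1) (10,10) (4,19) (1,19)]:
  edge (1,16)–(3,1): clear
  edge (3,1)–(10,10): clear
  edge (10,10)–(4,19): clear
  edge (4,19)–(1,19): clear
  edge (1,19)–(1,16): clear
  midpoint (18,7/2) outside
  → clear

BLOCKED by obstacle 1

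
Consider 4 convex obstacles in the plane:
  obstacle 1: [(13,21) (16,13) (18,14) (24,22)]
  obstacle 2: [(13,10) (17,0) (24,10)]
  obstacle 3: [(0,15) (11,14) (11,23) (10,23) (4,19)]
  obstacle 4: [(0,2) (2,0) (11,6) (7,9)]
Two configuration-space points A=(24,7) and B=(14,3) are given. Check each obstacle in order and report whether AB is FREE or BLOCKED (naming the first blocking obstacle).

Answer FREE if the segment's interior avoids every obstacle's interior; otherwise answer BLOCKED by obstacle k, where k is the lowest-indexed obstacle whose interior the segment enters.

Obstacle 1 [(13,21) (16,13) (18,14) (24,22)]:
  edge (13,21)–(16,13): clear
  edge (16,13)–(18,14): clear
  edge (18,14)–(24,22): clear
  edge (24,22)–(13,21): clear
  midpoint (19,5) outside
  → clear
Obstacle 2 [(13,10) (17,0) (24,10)]:
  edge (13,10)–(17,0): crosses AB
  edge (17,0)–(24,10): crosses AB
  edge (24,10)–(13,10): clear
  → BLOCKED
Obstacle 3 [(0,15) (11,14) (11,23) (10,23) (4,19)]:
  edge (0,15)–(11,14): clear
  edge (11,14)–(11,23): clear
  edge (11,23)–(10,23): clear
  edge (10,23)–(4,19): clear
  edge (4,19)–(0,15): clear
  midpoint (19,5) outside
  → clear
Obstacle 4 [(0,2) (2,0) (11,6) (7,9)]:
  edge (0,2)–(2,0): clear
  edge (2,0)–(11,6): clear
  edge (11,6)–(7,9): clear
  edge (7,9)–(0,2): clear
  midpoint (19,5) outside
  → clear

BLOCKED by obstacle 2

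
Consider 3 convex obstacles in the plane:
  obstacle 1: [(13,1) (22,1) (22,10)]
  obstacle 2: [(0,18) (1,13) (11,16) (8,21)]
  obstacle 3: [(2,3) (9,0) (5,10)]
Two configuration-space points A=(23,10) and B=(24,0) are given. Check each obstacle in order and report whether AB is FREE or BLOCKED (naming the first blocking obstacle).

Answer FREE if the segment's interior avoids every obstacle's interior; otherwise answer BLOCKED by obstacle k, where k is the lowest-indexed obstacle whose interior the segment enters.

Obstacle 1 [(13,1) (22,1) (22,10)]:
  edge (13,1)–(22,1): clear
  edge (22,1)–(22,10): clear
  edge (22,10)–(13,1): clear
  midpoint (47/2,5) outside
  → clear
Obstacle 2 [(0,18) (1,13) (11,16) (8,21)]:
  edge (0,18)–(1,13): clear
  edge (1,13)–(11,16): clear
  edge (11,16)–(8,21): clear
  edge (8,21)–(0,18): clear
  midpoint (47/2,5) outside
  → clear
Obstacle 3 [(2,3) (9,0) (5,10)]:
  edge (2,3)–(9,0): clear
  edge (9,0)–(5,10): clear
  edge (5,10)–(2,3): clear
  midpoint (47/2,5) outside
  → clear

FREE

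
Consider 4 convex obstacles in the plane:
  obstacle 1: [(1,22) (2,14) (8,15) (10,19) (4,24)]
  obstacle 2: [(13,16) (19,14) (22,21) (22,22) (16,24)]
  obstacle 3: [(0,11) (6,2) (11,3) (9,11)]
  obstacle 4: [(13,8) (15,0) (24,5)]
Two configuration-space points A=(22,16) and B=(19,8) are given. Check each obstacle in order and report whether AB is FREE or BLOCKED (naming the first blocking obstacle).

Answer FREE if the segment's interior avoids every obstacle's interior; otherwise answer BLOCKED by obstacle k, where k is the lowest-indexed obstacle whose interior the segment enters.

FREE

Obstacle 1 [(1,22) (2,14) (8,15) (10,19) (4,24)]:
  edge (1,22)–(2,14): clear
  edge (2,14)–(8,15): clear
  edge (8,15)–(10,19): clear
  edge (10,19)–(4,24): clear
  edge (4,24)–(1,22): clear
  midpoint (41/2,12) outside
  → clear
Obstacle 2 [(13,16) (19,14) (22,21) (22,22) (16,24)]:
  edge (13,16)–(19,14): clear
  edge (19,14)–(22,21): clear
  edge (22,21)–(22,22): clear
  edge (22,22)–(16,24): clear
  edge (16,24)–(13,16): clear
  midpoint (41/2,12) outside
  → clear
Obstacle 3 [(0,11) (6,2) (11,3) (9,11)]:
  edge (0,11)–(6,2): clear
  edge (6,2)–(11,3): clear
  edge (11,3)–(9,11): clear
  edge (9,11)–(0,11): clear
  midpoint (41/2,12) outside
  → clear
Obstacle 4 [(13,8) (15,0) (24,5)]:
  edge (13,8)–(15,0): clear
  edge (15,0)–(24,5): clear
  edge (24,5)–(13,8): clear
  midpoint (41/2,12) outside
  → clear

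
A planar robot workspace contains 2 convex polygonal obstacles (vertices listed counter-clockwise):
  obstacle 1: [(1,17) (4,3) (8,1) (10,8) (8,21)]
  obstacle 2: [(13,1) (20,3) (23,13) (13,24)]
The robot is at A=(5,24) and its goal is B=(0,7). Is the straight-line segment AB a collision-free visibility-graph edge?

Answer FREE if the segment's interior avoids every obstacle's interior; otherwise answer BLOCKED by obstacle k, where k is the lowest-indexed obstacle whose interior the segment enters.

BLOCKED by obstacle 1

Obstacle 1 [(1,17) (4,3) (8,1) (10,8) (8,21)]:
  edge (1,17)–(4,3): crosses AB
  edge (4,3)–(8,1): clear
  edge (8,1)–(10,8): clear
  edge (10,8)–(8,21): clear
  edge (8,21)–(1,17): crosses AB
  → BLOCKED
Obstacle 2 [(13,1) (20,3) (23,13) (13,24)]:
  edge (13,1)–(20,3): clear
  edge (20,3)–(23,13): clear
  edge (23,13)–(13,24): clear
  edge (13,24)–(13,1): clear
  midpoint (5/2,31/2) outside
  → clear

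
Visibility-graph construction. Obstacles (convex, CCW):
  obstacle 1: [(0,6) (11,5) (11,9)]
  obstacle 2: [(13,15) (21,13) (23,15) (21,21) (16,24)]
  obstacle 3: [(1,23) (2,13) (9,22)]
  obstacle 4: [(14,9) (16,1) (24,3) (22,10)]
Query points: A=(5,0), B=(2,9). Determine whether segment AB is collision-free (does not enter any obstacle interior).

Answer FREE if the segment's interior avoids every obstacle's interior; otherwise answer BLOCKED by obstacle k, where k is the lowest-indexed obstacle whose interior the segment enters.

Obstacle 1 [(0,6) (11,5) (11,9)]:
  edge (0,6)–(11,5): crosses AB
  edge (11,5)–(11,9): clear
  edge (11,9)–(0,6): crosses AB
  → BLOCKED
Obstacle 2 [(13,15) (21,13) (23,15) (21,21) (16,24)]:
  edge (13,15)–(21,13): clear
  edge (21,13)–(23,15): clear
  edge (23,15)–(21,21): clear
  edge (21,21)–(16,24): clear
  edge (16,24)–(13,15): clear
  midpoint (7/2,9/2) outside
  → clear
Obstacle 3 [(1,23) (2,13) (9,22)]:
  edge (1,23)–(2,13): clear
  edge (2,13)–(9,22): clear
  edge (9,22)–(1,23): clear
  midpoint (7/2,9/2) outside
  → clear
Obstacle 4 [(14,9) (16,1) (24,3) (22,10)]:
  edge (14,9)–(16,1): clear
  edge (16,1)–(24,3): clear
  edge (24,3)–(22,10): clear
  edge (22,10)–(14,9): clear
  midpoint (7/2,9/2) outside
  → clear

BLOCKED by obstacle 1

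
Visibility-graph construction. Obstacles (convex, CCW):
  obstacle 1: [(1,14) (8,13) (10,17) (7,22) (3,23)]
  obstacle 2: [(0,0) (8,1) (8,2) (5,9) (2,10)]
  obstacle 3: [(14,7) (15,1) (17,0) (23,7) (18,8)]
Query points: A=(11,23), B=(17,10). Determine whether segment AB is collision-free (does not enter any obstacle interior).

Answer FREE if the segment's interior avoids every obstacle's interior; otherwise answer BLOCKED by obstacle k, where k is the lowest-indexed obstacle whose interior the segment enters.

FREE

Obstacle 1 [(1,14) (8,13) (10,17) (7,22) (3,23)]:
  edge (1,14)–(8,13): clear
  edge (8,13)–(10,17): clear
  edge (10,17)–(7,22): clear
  edge (7,22)–(3,23): clear
  edge (3,23)–(1,14): clear
  midpoint (14,33/2) outside
  → clear
Obstacle 2 [(0,0) (8,1) (8,2) (5,9) (2,10)]:
  edge (0,0)–(8,1): clear
  edge (8,1)–(8,2): clear
  edge (8,2)–(5,9): clear
  edge (5,9)–(2,10): clear
  edge (2,10)–(0,0): clear
  midpoint (14,33/2) outside
  → clear
Obstacle 3 [(14,7) (15,1) (17,0) (23,7) (18,8)]:
  edge (14,7)–(15,1): clear
  edge (15,1)–(17,0): clear
  edge (17,0)–(23,7): clear
  edge (23,7)–(18,8): clear
  edge (18,8)–(14,7): clear
  midpoint (14,33/2) outside
  → clear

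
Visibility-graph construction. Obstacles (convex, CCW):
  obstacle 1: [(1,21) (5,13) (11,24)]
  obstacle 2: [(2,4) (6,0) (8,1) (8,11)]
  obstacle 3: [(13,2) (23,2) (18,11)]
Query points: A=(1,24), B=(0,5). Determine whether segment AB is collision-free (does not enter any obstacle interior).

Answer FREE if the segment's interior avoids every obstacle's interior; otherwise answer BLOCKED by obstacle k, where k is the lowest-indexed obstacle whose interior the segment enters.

Obstacle 1 [(1,21) (5,13) (11,24)]:
  edge (1,21)–(5,13): clear
  edge (5,13)–(11,24): clear
  edge (11,24)–(1,21): clear
  midpoint (1/2,29/2) outside
  → clear
Obstacle 2 [(2,4) (6,0) (8,1) (8,11)]:
  edge (2,4)–(6,0): clear
  edge (6,0)–(8,1): clear
  edge (8,1)–(8,11): clear
  edge (8,11)–(2,4): clear
  midpoint (1/2,29/2) outside
  → clear
Obstacle 3 [(13,2) (23,2) (18,11)]:
  edge (13,2)–(23,2): clear
  edge (23,2)–(18,11): clear
  edge (18,11)–(13,2): clear
  midpoint (1/2,29/2) outside
  → clear

FREE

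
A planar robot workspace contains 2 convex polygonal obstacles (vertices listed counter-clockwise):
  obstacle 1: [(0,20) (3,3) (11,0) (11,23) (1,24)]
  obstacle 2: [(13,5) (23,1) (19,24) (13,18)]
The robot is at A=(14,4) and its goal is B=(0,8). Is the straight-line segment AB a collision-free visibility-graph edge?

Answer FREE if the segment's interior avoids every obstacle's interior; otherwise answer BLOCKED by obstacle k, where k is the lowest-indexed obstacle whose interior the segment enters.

BLOCKED by obstacle 1

Obstacle 1 [(0,20) (3,3) (11,0) (11,23) (1,24)]:
  edge (0,20)–(3,3): crosses AB
  edge (3,3)–(11,0): clear
  edge (11,0)–(11,23): crosses AB
  edge (11,23)–(1,24): clear
  edge (1,24)–(0,20): clear
  → BLOCKED
Obstacle 2 [(13,5) (23,1) (19,24) (13,18)]:
  edge (13,5)–(23,1): clear
  edge (23,1)–(19,24): clear
  edge (19,24)–(13,18): clear
  edge (13,18)–(13,5): clear
  midpoint (7,6) outside
  → clear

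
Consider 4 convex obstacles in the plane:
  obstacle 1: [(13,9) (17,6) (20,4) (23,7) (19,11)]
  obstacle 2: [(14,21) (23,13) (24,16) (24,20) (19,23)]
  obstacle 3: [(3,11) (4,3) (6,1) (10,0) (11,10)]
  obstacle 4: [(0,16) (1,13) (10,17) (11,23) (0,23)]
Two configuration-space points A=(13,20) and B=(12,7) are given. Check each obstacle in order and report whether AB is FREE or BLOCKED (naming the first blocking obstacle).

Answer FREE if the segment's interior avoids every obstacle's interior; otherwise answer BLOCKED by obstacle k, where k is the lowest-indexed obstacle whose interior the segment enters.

Obstacle 1 [(13,9) (17,6) (20,4) (23,7) (19,11)]:
  edge (13,9)–(17,6): clear
  edge (17,6)–(20,4): clear
  edge (20,4)–(23,7): clear
  edge (23,7)–(19,11): clear
  edge (19,11)–(13,9): clear
  midpoint (25/2,27/2) outside
  → clear
Obstacle 2 [(14,21) (23,13) (24,16) (24,20) (19,23)]:
  edge (14,21)–(23,13): clear
  edge (23,13)–(24,16): clear
  edge (24,16)–(24,20): clear
  edge (24,20)–(19,23): clear
  edge (19,23)–(14,21): clear
  midpoint (25/2,27/2) outside
  → clear
Obstacle 3 [(3,11) (4,3) (6,1) (10,0) (11,10)]:
  edge (3,11)–(4,3): clear
  edge (4,3)–(6,1): clear
  edge (6,1)–(10,0): clear
  edge (10,0)–(11,10): clear
  edge (11,10)–(3,11): clear
  midpoint (25/2,27/2) outside
  → clear
Obstacle 4 [(0,16) (1,13) (10,17) (11,23) (0,23)]:
  edge (0,16)–(1,13): clear
  edge (1,13)–(10,17): clear
  edge (10,17)–(11,23): clear
  edge (11,23)–(0,23): clear
  edge (0,23)–(0,16): clear
  midpoint (25/2,27/2) outside
  → clear

FREE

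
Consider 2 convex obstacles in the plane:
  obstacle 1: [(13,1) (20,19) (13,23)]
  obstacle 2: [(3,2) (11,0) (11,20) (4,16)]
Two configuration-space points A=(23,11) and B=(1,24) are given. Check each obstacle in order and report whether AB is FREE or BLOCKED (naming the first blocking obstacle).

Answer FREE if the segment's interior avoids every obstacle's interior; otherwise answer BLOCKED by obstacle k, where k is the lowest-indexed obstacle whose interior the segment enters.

BLOCKED by obstacle 1

Obstacle 1 [(13,1) (20,19) (13,23)]:
  edge (13,1)–(20,19): crosses AB
  edge (20,19)–(13,23): clear
  edge (13,23)–(13,1): crosses AB
  → BLOCKED
Obstacle 2 [(3,2) (11,0) (11,20) (4,16)]:
  edge (3,2)–(11,0): clear
  edge (11,0)–(11,20): crosses AB
  edge (11,20)–(4,16): crosses AB
  edge (4,16)–(3,2): clear
  → BLOCKED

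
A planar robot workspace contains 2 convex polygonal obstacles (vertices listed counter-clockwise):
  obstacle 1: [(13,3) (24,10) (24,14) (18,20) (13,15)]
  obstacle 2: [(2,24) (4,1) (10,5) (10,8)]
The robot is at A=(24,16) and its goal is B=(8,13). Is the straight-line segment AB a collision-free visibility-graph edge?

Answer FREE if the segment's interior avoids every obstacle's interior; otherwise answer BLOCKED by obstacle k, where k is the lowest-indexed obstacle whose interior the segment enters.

Obstacle 1 [(13,3) (24,10) (24,14) (18,20) (13,15)]:
  edge (13,3)–(24,10): clear
  edge (24,10)–(24,14): clear
  edge (24,14)–(18,20): crosses AB
  edge (18,20)–(13,15): clear
  edge (13,15)–(13,3): crosses AB
  → BLOCKED
Obstacle 2 [(2,24) (4,1) (10,5) (10,8)]:
  edge (2,24)–(4,1): clear
  edge (4,1)–(10,5): clear
  edge (10,5)–(10,8): clear
  edge (10,8)–(2,24): clear
  midpoint (16,29/2) outside
  → clear

BLOCKED by obstacle 1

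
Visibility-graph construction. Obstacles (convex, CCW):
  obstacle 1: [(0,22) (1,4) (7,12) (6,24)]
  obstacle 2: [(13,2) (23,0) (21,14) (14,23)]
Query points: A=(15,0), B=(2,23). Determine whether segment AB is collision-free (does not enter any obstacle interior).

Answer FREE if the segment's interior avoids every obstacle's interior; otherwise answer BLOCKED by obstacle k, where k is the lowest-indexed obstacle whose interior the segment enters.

Obstacle 1 [(0,22) (1,4) (7,12) (6,24)]:
  edge (0,22)–(1,4): clear
  edge (1,4)–(7,12): clear
  edge (7,12)–(6,24): crosses AB
  edge (6,24)–(0,22): crosses AB
  → BLOCKED
Obstacle 2 [(13,2) (23,0) (21,14) (14,23)]:
  edge (13,2)–(23,0): crosses AB
  edge (23,0)–(21,14): clear
  edge (21,14)–(14,23): clear
  edge (14,23)–(13,2): crosses AB
  → BLOCKED

BLOCKED by obstacle 1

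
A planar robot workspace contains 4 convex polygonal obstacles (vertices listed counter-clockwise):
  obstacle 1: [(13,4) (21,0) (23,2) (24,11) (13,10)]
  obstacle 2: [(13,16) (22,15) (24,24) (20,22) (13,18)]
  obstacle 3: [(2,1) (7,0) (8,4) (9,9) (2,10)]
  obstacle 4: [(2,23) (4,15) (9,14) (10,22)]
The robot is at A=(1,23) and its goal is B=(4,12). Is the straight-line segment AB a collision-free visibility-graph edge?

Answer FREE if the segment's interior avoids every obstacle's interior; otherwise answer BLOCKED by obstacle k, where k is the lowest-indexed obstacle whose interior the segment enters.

FREE

Obstacle 1 [(13,4) (21,0) (23,2) (24,11) (13,10)]:
  edge (13,4)–(21,0): clear
  edge (21,0)–(23,2): clear
  edge (23,2)–(24,11): clear
  edge (24,11)–(13,10): clear
  edge (13,10)–(13,4): clear
  midpoint (5/2,35/2) outside
  → clear
Obstacle 2 [(13,16) (22,15) (24,24) (20,22) (13,18)]:
  edge (13,16)–(22,15): clear
  edge (22,15)–(24,24): clear
  edge (24,24)–(20,22): clear
  edge (20,22)–(13,18): clear
  edge (13,18)–(13,16): clear
  midpoint (5/2,35/2) outside
  → clear
Obstacle 3 [(2,1) (7,0) (8,4) (9,9) (2,10)]:
  edge (2,1)–(7,0): clear
  edge (7,0)–(8,4): clear
  edge (8,4)–(9,9): clear
  edge (9,9)–(2,10): clear
  edge (2,10)–(2,1): clear
  midpoint (5/2,35/2) outside
  → clear
Obstacle 4 [(2,23) (4,15) (9,14) (10,22)]:
  edge (2,23)–(4,15): clear
  edge (4,15)–(9,14): clear
  edge (9,14)–(10,22): clear
  edge (10,22)–(2,23): clear
  midpoint (5/2,35/2) outside
  → clear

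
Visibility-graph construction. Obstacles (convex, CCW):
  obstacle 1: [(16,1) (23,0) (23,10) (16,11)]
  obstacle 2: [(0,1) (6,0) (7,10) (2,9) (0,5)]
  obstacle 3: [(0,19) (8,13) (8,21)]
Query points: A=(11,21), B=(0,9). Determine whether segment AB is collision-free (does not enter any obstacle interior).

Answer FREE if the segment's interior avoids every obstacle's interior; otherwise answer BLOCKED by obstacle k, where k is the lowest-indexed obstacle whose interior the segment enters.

Obstacle 1 [(16,1) (23,0) (23,10) (16,11)]:
  edge (16,1)–(23,0): clear
  edge (23,0)–(23,10): clear
  edge (23,10)–(16,11): clear
  edge (16,11)–(16,1): clear
  midpoint (11/2,15) outside
  → clear
Obstacle 2 [(0,1) (6,0) (7,10) (2,9) (0,5)]:
  edge (0,1)–(6,0): clear
  edge (6,0)–(7,10): clear
  edge (7,10)–(2,9): clear
  edge (2,9)–(0,5): clear
  edge (0,5)–(0,1): clear
  midpoint (11/2,15) outside
  → clear
Obstacle 3 [(0,19) (8,13) (8,21)]:
  edge (0,19)–(8,13): crosses AB
  edge (8,13)–(8,21): crosses AB
  edge (8,21)–(0,19): clear
  → BLOCKED

BLOCKED by obstacle 3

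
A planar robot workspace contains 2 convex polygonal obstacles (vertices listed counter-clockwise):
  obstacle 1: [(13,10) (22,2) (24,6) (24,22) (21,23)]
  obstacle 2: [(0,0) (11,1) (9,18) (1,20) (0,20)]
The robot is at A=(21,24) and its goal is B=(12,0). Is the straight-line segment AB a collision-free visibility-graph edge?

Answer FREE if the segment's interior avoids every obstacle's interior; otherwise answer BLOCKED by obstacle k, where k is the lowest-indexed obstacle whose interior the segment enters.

BLOCKED by obstacle 1

Obstacle 1 [(13,10) (22,2) (24,6) (24,22) (21,23)]:
  edge (13,10)–(22,2): crosses AB
  edge (22,2)–(24,6): clear
  edge (24,6)–(24,22): clear
  edge (24,22)–(21,23): clear
  edge (21,23)–(13,10): crosses AB
  → BLOCKED
Obstacle 2 [(0,0) (11,1) (9,18) (1,20) (0,20)]:
  edge (0,0)–(11,1): clear
  edge (11,1)–(9,18): clear
  edge (9,18)–(1,20): clear
  edge (1,20)–(0,20): clear
  edge (0,20)–(0,0): clear
  midpoint (33/2,12) outside
  → clear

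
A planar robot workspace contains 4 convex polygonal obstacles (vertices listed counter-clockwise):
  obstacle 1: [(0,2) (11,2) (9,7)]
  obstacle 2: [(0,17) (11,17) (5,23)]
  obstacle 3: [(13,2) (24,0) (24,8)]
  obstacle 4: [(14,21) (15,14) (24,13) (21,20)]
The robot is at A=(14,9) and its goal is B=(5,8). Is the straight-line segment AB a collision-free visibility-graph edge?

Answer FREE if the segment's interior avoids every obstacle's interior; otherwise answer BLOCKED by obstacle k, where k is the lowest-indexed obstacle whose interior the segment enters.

FREE

Obstacle 1 [(0,2) (11,2) (9,7)]:
  edge (0,2)–(11,2): clear
  edge (11,2)–(9,7): clear
  edge (9,7)–(0,2): clear
  midpoint (19/2,17/2) outside
  → clear
Obstacle 2 [(0,17) (11,17) (5,23)]:
  edge (0,17)–(11,17): clear
  edge (11,17)–(5,23): clear
  edge (5,23)–(0,17): clear
  midpoint (19/2,17/2) outside
  → clear
Obstacle 3 [(13,2) (24,0) (24,8)]:
  edge (13,2)–(24,0): clear
  edge (24,0)–(24,8): clear
  edge (24,8)–(13,2): clear
  midpoint (19/2,17/2) outside
  → clear
Obstacle 4 [(14,21) (15,14) (24,13) (21,20)]:
  edge (14,21)–(15,14): clear
  edge (15,14)–(24,13): clear
  edge (24,13)–(21,20): clear
  edge (21,20)–(14,21): clear
  midpoint (19/2,17/2) outside
  → clear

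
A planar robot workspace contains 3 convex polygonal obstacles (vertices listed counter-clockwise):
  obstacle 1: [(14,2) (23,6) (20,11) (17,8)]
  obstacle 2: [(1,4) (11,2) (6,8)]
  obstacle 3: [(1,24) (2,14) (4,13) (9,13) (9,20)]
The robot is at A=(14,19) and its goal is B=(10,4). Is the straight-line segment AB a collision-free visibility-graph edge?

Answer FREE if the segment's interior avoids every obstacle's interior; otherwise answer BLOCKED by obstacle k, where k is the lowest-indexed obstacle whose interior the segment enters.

FREE

Obstacle 1 [(14,2) (23,6) (20,11) (17,8)]:
  edge (14,2)–(23,6): clear
  edge (23,6)–(20,11): clear
  edge (20,11)–(17,8): clear
  edge (17,8)–(14,2): clear
  midpoint (12,23/2) outside
  → clear
Obstacle 2 [(1,4) (11,2) (6,8)]:
  edge (1,4)–(11,2): clear
  edge (11,2)–(6,8): clear
  edge (6,8)–(1,4): clear
  midpoint (12,23/2) outside
  → clear
Obstacle 3 [(1,24) (2,14) (4,13) (9,13) (9,20)]:
  edge (1,24)–(2,14): clear
  edge (2,14)–(4,13): clear
  edge (4,13)–(9,13): clear
  edge (9,13)–(9,20): clear
  edge (9,20)–(1,24): clear
  midpoint (12,23/2) outside
  → clear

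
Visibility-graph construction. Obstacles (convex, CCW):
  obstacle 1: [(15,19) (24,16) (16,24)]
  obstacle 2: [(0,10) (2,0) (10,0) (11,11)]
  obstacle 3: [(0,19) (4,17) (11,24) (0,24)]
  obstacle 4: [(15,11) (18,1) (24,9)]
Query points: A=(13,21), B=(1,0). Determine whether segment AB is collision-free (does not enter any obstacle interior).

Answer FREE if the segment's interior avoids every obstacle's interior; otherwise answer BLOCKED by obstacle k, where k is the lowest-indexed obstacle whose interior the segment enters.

Obstacle 1 [(15,19) (24,16) (16,24)]:
  edge (15,19)–(24,16): clear
  edge (24,16)–(16,24): clear
  edge (16,24)–(15,19): clear
  midpoint (7,21/2) outside
  → clear
Obstacle 2 [(0,10) (2,0) (10,0) (11,11)]:
  edge (0,10)–(2,0): crosses AB
  edge (2,0)–(10,0): clear
  edge (10,0)–(11,11): clear
  edge (11,11)–(0,10): crosses AB
  → BLOCKED
Obstacle 3 [(0,19) (4,17) (11,24) (0,24)]:
  edge (0,19)–(4,17): clear
  edge (4,17)–(11,24): clear
  edge (11,24)–(0,24): clear
  edge (0,24)–(0,19): clear
  midpoint (7,21/2) outside
  → clear
Obstacle 4 [(15,11) (18,1) (24,9)]:
  edge (15,11)–(18,1): clear
  edge (18,1)–(24,9): clear
  edge (24,9)–(15,11): clear
  midpoint (7,21/2) outside
  → clear

BLOCKED by obstacle 2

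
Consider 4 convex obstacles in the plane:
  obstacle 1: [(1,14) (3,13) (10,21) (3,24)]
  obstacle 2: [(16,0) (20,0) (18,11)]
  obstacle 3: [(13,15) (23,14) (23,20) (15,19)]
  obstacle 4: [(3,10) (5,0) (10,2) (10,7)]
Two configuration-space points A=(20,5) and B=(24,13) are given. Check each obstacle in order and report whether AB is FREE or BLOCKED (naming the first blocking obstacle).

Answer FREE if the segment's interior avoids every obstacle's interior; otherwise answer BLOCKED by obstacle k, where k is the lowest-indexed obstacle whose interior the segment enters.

FREE

Obstacle 1 [(1,14) (3,13) (10,21) (3,24)]:
  edge (1,14)–(3,13): clear
  edge (3,13)–(10,21): clear
  edge (10,21)–(3,24): clear
  edge (3,24)–(1,14): clear
  midpoint (22,9) outside
  → clear
Obstacle 2 [(16,0) (20,0) (18,11)]:
  edge (16,0)–(20,0): clear
  edge (20,0)–(18,11): clear
  edge (18,11)–(16,0): clear
  midpoint (22,9) outside
  → clear
Obstacle 3 [(13,15) (23,14) (23,20) (15,19)]:
  edge (13,15)–(23,14): clear
  edge (23,14)–(23,20): clear
  edge (23,20)–(15,19): clear
  edge (15,19)–(13,15): clear
  midpoint (22,9) outside
  → clear
Obstacle 4 [(3,10) (5,0) (10,2) (10,7)]:
  edge (3,10)–(5,0): clear
  edge (5,0)–(10,2): clear
  edge (10,2)–(10,7): clear
  edge (10,7)–(3,10): clear
  midpoint (22,9) outside
  → clear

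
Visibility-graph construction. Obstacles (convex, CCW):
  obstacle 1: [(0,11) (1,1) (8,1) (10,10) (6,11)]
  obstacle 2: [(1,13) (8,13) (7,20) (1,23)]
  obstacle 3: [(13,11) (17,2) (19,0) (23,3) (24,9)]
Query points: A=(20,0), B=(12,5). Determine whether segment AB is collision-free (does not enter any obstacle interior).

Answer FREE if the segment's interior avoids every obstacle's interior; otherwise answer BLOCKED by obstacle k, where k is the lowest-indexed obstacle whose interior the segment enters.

Obstacle 1 [(0,11) (1,1) (8,1) (10,10) (6,11)]:
  edge (0,11)–(1,1): clear
  edge (1,1)–(8,1): clear
  edge (8,1)–(10,10): clear
  edge (10,10)–(6,11): clear
  edge (6,11)–(0,11): clear
  midpoint (16,5/2) outside
  → clear
Obstacle 2 [(1,13) (8,13) (7,20) (1,23)]:
  edge (1,13)–(8,13): clear
  edge (8,13)–(7,20): clear
  edge (7,20)–(1,23): clear
  edge (1,23)–(1,13): clear
  midpoint (16,5/2) outside
  → clear
Obstacle 3 [(13,11) (17,2) (19,0) (23,3) (24,9)]:
  edge (13,11)–(17,2): clear
  edge (17,2)–(19,0): crosses AB
  edge (19,0)–(23,3): crosses AB
  edge (23,3)–(24,9): clear
  edge (24,9)–(13,11): clear
  → BLOCKED

BLOCKED by obstacle 3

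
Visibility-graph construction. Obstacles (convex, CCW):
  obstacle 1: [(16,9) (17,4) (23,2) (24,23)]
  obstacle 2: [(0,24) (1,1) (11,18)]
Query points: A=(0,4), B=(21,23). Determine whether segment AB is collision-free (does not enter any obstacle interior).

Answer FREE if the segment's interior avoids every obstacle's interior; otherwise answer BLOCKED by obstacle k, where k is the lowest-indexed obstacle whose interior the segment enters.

Obstacle 1 [(16,9) (17,4) (23,2) (24,23)]:
  edge (16,9)–(17,4): clear
  edge (17,4)–(23,2): clear
  edge (23,2)–(24,23): clear
  edge (24,23)–(16,9): clear
  midpoint (21/2,27/2) outside
  → clear
Obstacle 2 [(0,24) (1,1) (11,18)]:
  edge (0,24)–(1,1): crosses AB
  edge (1,1)–(11,18): crosses AB
  edge (11,18)–(0,24): clear
  → BLOCKED

BLOCKED by obstacle 2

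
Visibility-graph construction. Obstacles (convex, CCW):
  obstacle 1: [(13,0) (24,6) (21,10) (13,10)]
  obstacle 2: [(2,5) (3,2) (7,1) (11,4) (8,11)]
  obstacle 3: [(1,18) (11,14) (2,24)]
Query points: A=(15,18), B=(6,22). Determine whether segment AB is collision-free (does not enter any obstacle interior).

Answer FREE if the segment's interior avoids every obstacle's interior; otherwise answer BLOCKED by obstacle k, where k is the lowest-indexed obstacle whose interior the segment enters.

FREE

Obstacle 1 [(13,0) (24,6) (21,10) (13,10)]:
  edge (13,0)–(24,6): clear
  edge (24,6)–(21,10): clear
  edge (21,10)–(13,10): clear
  edge (13,10)–(13,0): clear
  midpoint (21/2,20) outside
  → clear
Obstacle 2 [(2,5) (3,2) (7,1) (11,4) (8,11)]:
  edge (2,5)–(3,2): clear
  edge (3,2)–(7,1): clear
  edge (7,1)–(11,4): clear
  edge (11,4)–(8,11): clear
  edge (8,11)–(2,5): clear
  midpoint (21/2,20) outside
  → clear
Obstacle 3 [(1,18) (11,14) (2,24)]:
  edge (1,18)–(11,14): clear
  edge (11,14)–(2,24): clear
  edge (2,24)–(1,18): clear
  midpoint (21/2,20) outside
  → clear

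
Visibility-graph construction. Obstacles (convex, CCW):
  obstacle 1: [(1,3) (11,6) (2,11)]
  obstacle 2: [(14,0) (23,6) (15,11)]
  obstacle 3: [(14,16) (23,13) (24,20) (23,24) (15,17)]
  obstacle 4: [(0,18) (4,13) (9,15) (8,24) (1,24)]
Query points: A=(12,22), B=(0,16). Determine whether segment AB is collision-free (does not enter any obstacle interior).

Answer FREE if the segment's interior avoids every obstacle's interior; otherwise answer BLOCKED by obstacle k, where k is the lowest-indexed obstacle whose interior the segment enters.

BLOCKED by obstacle 4

Obstacle 1 [(1,3) (11,6) (2,11)]:
  edge (1,3)–(11,6): clear
  edge (11,6)–(2,11): clear
  edge (2,11)–(1,3): clear
  midpoint (6,19) outside
  → clear
Obstacle 2 [(14,0) (23,6) (15,11)]:
  edge (14,0)–(23,6): clear
  edge (23,6)–(15,11): clear
  edge (15,11)–(14,0): clear
  midpoint (6,19) outside
  → clear
Obstacle 3 [(14,16) (23,13) (24,20) (23,24) (15,17)]:
  edge (14,16)–(23,13): clear
  edge (23,13)–(24,20): clear
  edge (24,20)–(23,24): clear
  edge (23,24)–(15,17): clear
  edge (15,17)–(14,16): clear
  midpoint (6,19) outside
  → clear
Obstacle 4 [(0,18) (4,13) (9,15) (8,24) (1,24)]:
  edge (0,18)–(4,13): crosses AB
  edge (4,13)–(9,15): clear
  edge (9,15)–(8,24): crosses AB
  edge (8,24)–(1,24): clear
  edge (1,24)–(0,18): clear
  → BLOCKED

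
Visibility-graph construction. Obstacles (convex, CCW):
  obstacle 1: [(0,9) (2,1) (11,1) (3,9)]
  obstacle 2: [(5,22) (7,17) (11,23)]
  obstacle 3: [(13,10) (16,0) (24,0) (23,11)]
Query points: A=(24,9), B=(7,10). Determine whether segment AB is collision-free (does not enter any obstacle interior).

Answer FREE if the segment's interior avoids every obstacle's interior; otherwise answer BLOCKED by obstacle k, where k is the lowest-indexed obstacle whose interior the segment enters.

Obstacle 1 [(0,9) (2,1) (11,1) (3,9)]:
  edge (0,9)–(2,1): clear
  edge (2,1)–(11,1): clear
  edge (11,1)–(3,9): clear
  edge (3,9)–(0,9): clear
  midpoint (31/2,19/2) outside
  → clear
Obstacle 2 [(5,22) (7,17) (11,23)]:
  edge (5,22)–(7,17): clear
  edge (7,17)–(11,23): clear
  edge (11,23)–(5,22): clear
  midpoint (31/2,19/2) outside
  → clear
Obstacle 3 [(13,10) (16,0) (24,0) (23,11)]:
  edge (13,10)–(16,0): crosses AB
  edge (16,0)–(24,0): clear
  edge (24,0)–(23,11): crosses AB
  edge (23,11)–(13,10): clear
  → BLOCKED

BLOCKED by obstacle 3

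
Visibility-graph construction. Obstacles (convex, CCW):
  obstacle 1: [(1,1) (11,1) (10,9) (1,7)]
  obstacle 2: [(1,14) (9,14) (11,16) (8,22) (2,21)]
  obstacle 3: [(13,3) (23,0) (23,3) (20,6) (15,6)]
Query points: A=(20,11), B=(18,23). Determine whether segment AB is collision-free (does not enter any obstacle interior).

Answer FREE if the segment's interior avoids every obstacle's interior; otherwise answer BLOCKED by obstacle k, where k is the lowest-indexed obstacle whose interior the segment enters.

Obstacle 1 [(1,1) (11,1) (10,9) (1,7)]:
  edge (1,1)–(11,1): clear
  edge (11,1)–(10,9): clear
  edge (10,9)–(1,7): clear
  edge (1,7)–(1,1): clear
  midpoint (19,17) outside
  → clear
Obstacle 2 [(1,14) (9,14) (11,16) (8,22) (2,21)]:
  edge (1,14)–(9,14): clear
  edge (9,14)–(11,16): clear
  edge (11,16)–(8,22): clear
  edge (8,22)–(2,21): clear
  edge (2,21)–(1,14): clear
  midpoint (19,17) outside
  → clear
Obstacle 3 [(13,3) (23,0) (23,3) (20,6) (15,6)]:
  edge (13,3)–(23,0): clear
  edge (23,0)–(23,3): clear
  edge (23,3)–(20,6): clear
  edge (20,6)–(15,6): clear
  edge (15,6)–(13,3): clear
  midpoint (19,17) outside
  → clear

FREE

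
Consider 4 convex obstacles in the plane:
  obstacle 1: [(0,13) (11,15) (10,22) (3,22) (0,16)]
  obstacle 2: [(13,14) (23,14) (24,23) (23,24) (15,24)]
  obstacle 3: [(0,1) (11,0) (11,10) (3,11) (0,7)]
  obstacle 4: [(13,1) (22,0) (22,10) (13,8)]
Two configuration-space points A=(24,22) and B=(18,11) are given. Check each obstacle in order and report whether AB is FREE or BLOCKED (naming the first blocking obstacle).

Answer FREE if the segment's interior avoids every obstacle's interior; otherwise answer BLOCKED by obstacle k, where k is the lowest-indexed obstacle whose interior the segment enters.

Obstacle 1 [(0,13) (11,15) (10,22) (3,22) (0,16)]:
  edge (0,13)–(11,15): clear
  edge (11,15)–(10,22): clear
  edge (10,22)–(3,22): clear
  edge (3,22)–(0,16): clear
  edge (0,16)–(0,13): clear
  midpoint (21,33/2) outside
  → clear
Obstacle 2 [(13,14) (23,14) (24,23) (23,24) (15,24)]:
  edge (13,14)–(23,14): crosses AB
  edge (23,14)–(24,23): crosses AB
  edge (24,23)–(23,24): clear
  edge (23,24)–(15,24): clear
  edge (15,24)–(13,14): clear
  → BLOCKED
Obstacle 3 [(0,1) (11,0) (11,10) (3,11) (0,7)]:
  edge (0,1)–(11,0): clear
  edge (11,0)–(11,10): clear
  edge (11,10)–(3,11): clear
  edge (3,11)–(0,7): clear
  edge (0,7)–(0,1): clear
  midpoint (21,33/2) outside
  → clear
Obstacle 4 [(13,1) (22,0) (22,10) (13,8)]:
  edge (13,1)–(22,0): clear
  edge (22,0)–(22,10): clear
  edge (22,10)–(13,8): clear
  edge (13,8)–(13,1): clear
  midpoint (21,33/2) outside
  → clear

BLOCKED by obstacle 2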